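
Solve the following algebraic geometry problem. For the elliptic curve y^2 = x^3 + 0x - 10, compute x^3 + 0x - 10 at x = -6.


Compute x^3 + 0x - 10 at x = -6:
x^3 = (-6)^3 = -216
0*x = 0*(-6) = 0
Sum: -216 + 0 - 10 = -226

-226


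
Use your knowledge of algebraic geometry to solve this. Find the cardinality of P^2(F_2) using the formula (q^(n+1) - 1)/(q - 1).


P^2(F_2) has (q^(n+1) - 1)/(q - 1) points.
= 2^2 + 2^1 + 2^0
= 4 + 2 + 1
= 7

7


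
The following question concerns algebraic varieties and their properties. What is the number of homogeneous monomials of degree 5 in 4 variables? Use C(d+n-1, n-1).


The number of degree-5 monomials in 4 variables is C(d+n-1, n-1).
= C(5+4-1, 4-1) = C(8, 3)
= 56

56


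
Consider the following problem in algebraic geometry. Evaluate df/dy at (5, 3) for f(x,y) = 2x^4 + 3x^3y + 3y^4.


df/dy = 3*x^3 + 4*3*y^3
At (5,3): 3*5^3 + 4*3*3^3
= 375 + 324
= 699

699


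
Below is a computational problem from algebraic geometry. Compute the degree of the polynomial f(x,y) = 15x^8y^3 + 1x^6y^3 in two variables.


Examine each term for its total degree (sum of exponents).
  Term '15x^8y^3' has total degree 8+3 = 11.
  Term '1x^6y^3' has total degree 6+3 = 9.
The maximum total degree among all terms is 11.

11


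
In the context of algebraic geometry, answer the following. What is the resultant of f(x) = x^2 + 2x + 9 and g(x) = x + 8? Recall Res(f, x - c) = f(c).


For Res(f, x - c), we evaluate f at x = c.
f(-8) = (-8)^2 + 2*(-8) + 9
= 64 - 16 + 9
= 48 + 9 = 57
Res(f, g) = 57

57


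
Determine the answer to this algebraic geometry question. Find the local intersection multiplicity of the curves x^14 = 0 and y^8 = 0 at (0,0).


The intersection multiplicity of V(x^a) and V(y^b) at the origin is:
I(O; V(x^14), V(y^8)) = dim_k(k[x,y]/(x^14, y^8))
A basis for k[x,y]/(x^14, y^8) is the set of monomials x^i * y^j
where 0 <= i < 14 and 0 <= j < 8.
The number of such monomials is 14 * 8 = 112

112


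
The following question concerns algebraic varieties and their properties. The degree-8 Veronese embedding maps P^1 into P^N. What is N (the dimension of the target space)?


The Veronese embedding v_d: P^n -> P^N maps each point to all
degree-d monomials in n+1 homogeneous coordinates.
N = C(n+d, d) - 1
N = C(1+8, 8) - 1
N = C(9, 8) - 1
C(9, 8) = 9
N = 9 - 1 = 8

8


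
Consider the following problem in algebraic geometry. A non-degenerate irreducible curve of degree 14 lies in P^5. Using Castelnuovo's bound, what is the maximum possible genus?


Castelnuovo's bound: write d - 1 = m(r-1) + epsilon with 0 <= epsilon < r-1.
d - 1 = 14 - 1 = 13
r - 1 = 5 - 1 = 4
13 = 3*4 + 1, so m = 3, epsilon = 1
pi(d, r) = m(m-1)(r-1)/2 + m*epsilon
= 3*2*4/2 + 3*1
= 24/2 + 3
= 12 + 3 = 15

15


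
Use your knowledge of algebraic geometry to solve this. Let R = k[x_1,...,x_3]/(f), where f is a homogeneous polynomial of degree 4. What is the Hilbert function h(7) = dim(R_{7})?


For R = k[x_1,...,x_n]/(f) with f homogeneous of degree e:
The Hilbert series is (1 - t^e)/(1 - t)^n.
So h(d) = C(d+n-1, n-1) - C(d-e+n-1, n-1) for d >= e.
With n=3, e=4, d=7:
C(7+3-1, 3-1) = C(9, 2) = 36
C(7-4+3-1, 3-1) = C(5, 2) = 10
h(7) = 36 - 10 = 26

26


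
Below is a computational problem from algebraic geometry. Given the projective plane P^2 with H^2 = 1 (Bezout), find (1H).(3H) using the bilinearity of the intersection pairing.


Using bilinearity of the intersection pairing on the projective plane P^2:
(aH).(bH) = ab * (H.H)
We have H^2 = 1 (Bezout).
D.E = (1H).(3H) = 1*3*1
= 3*1
= 3

3


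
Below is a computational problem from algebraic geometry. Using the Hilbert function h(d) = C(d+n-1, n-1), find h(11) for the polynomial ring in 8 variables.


The Hilbert function for the polynomial ring in 8 variables is:
h(d) = C(d+n-1, n-1)
h(11) = C(11+8-1, 8-1) = C(18, 7)
= 18! / (7! * 11!)
= 31824

31824


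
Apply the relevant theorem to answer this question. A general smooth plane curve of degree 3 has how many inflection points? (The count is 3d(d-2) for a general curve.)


For a general smooth plane curve C of degree d, the inflection points are
the intersection of C with its Hessian curve, which has degree 3(d-2).
By Bezout, the total intersection number is d * 3(d-2) = 3 * 3 = 9.
For a general curve every flex is ordinary, so each contributes
multiplicity 1 to C·Hess(C), and the number of distinct inflection
points is 3d(d-2).
Inflection points = 3*3*(3-2) = 3*3*1 = 9

9


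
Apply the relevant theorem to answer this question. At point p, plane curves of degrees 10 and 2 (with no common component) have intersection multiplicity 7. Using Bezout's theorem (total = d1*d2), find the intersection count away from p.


By Bezout's theorem, the total intersection number is d1 * d2.
Total = 10 * 2 = 20
Intersection multiplicity at p = 7
Remaining intersections = 20 - 7 = 13

13


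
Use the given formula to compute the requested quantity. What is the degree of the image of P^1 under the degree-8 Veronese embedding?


The Veronese variety v_8(P^1) has degree d^r.
d^r = 8^1 = 8

8


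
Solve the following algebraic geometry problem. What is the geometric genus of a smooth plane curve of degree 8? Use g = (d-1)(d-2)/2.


Using the genus formula for smooth plane curves:
g = (d-1)(d-2)/2
g = (8-1)(8-2)/2
g = 7*6/2
g = 42/2 = 21

21


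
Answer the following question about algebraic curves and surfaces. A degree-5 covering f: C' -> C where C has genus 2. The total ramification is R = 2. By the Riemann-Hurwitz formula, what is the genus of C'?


Riemann-Hurwitz formula: 2g' - 2 = d(2g - 2) + R
Given: d = 5, g = 2, R = 2
2g' - 2 = 5*(2*2 - 2) + 2
2g' - 2 = 5*2 + 2
2g' - 2 = 10 + 2 = 12
2g' = 14
g' = 7

7


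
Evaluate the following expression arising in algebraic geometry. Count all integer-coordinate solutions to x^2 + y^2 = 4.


Systematically check integer values of x where x^2 <= 4.
For each valid x, check if 4 - x^2 is a perfect square.
x=0: 4 - 0 = 4, sqrt = 2 (valid)
x=2: 4 - 4 = 0, sqrt = 0 (valid)
Total integer solutions found: 4

4


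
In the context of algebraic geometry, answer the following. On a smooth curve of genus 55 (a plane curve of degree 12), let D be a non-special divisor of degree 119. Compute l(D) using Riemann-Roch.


First, compute the genus of a smooth plane curve of degree 12:
g = (d-1)(d-2)/2 = (12-1)(12-2)/2 = 55
For a non-special divisor D (i.e., h^1(D) = 0), Riemann-Roch gives:
l(D) = deg(D) - g + 1
Since deg(D) = 119 >= 2g - 1 = 109, D is non-special.
l(D) = 119 - 55 + 1 = 65

65


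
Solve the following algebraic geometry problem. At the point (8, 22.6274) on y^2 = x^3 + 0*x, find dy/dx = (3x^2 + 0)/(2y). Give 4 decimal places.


Using implicit differentiation of y^2 = x^3 + 0*x:
2y * dy/dx = 3x^2 + 0
dy/dx = (3x^2 + 0)/(2y)
Numerator: 3*8^2 + 0 = 192
Denominator: 2*22.6274 = 45.2548
dy/dx = 192/45.2548 = 4.2426

4.2426


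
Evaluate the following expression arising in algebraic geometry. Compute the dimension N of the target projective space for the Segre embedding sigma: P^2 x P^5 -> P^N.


The Segre embedding maps P^m x P^n into P^N via
all products of coordinates from each factor.
N = (m+1)(n+1) - 1
N = (2+1)(5+1) - 1
N = 3*6 - 1
N = 18 - 1 = 17

17


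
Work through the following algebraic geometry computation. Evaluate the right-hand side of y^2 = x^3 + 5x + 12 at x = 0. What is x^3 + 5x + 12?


Compute x^3 + 5x + 12 at x = 0:
x^3 = 0^3 = 0
5*x = 5*0 = 0
Sum: 0 + 0 + 12 = 12

12


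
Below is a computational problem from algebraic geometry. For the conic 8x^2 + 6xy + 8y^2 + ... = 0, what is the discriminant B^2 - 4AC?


The discriminant of a conic Ax^2 + Bxy + Cy^2 + ... = 0 is B^2 - 4AC.
B^2 = 6^2 = 36
4AC = 4*8*8 = 256
Discriminant = 36 - 256 = -220

-220


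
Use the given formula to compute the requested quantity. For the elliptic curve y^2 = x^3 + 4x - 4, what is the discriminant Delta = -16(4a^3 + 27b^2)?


Compute each component:
4a^3 = 4*4^3 = 4*64 = 256
27b^2 = 27*(-4)^2 = 27*16 = 432
4a^3 + 27b^2 = 256 + 432 = 688
Delta = -16*688 = -11008

-11008


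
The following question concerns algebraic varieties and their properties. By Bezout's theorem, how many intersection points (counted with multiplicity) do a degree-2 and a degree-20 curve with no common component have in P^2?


Bezout's theorem states the intersection count equals the product of degrees.
Intersection count = 2 * 20 = 40

40


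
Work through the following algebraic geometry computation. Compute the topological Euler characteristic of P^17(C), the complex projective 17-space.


The complex projective space P^17 has one cell in each even real dimension 0, 2, ..., 34.
The cohomology groups are H^{2k}(P^17) = Z for k = 0,...,17, and 0 otherwise.
Euler characteristic = sum of Betti numbers = 1 per even-dimensional cohomology group.
chi(P^17) = 17 + 1 = 18

18


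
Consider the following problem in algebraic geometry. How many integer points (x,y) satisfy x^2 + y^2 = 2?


Systematically check integer values of x where x^2 <= 2.
For each valid x, check if 2 - x^2 is a perfect square.
x=1: 2 - 1 = 1, sqrt = 1 (valid)
Total integer solutions found: 4

4


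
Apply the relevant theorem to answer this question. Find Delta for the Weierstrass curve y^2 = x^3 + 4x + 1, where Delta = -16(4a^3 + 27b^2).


Compute each component:
4a^3 = 4*4^3 = 4*64 = 256
27b^2 = 27*1^2 = 27*1 = 27
4a^3 + 27b^2 = 256 + 27 = 283
Delta = -16*283 = -4528

-4528


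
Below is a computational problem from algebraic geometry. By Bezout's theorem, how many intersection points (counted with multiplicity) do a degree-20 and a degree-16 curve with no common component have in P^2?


Bezout's theorem states the intersection count equals the product of degrees.
Intersection count = 20 * 16 = 320

320


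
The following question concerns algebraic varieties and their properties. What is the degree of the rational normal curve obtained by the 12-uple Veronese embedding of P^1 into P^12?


The rational normal curve in P^12 is the image of P^1 under the 12-uple Veronese.
A general hyperplane in P^12 pulls back to a degree-12 form on P^1, which has 12 zeros,
so the curve meets a general hyperplane in 12 points. Degree = 12.

12


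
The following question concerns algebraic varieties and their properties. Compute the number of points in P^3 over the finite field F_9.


P^3(F_9) has (q^(n+1) - 1)/(q - 1) points.
= 9^3 + 9^2 + 9^1 + 9^0
= 729 + 81 + 9 + 1
= 820

820


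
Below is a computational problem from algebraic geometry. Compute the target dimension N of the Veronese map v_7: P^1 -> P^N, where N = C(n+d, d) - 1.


The Veronese embedding v_d: P^n -> P^N maps each point to all
degree-d monomials in n+1 homogeneous coordinates.
N = C(n+d, d) - 1
N = C(1+7, 7) - 1
N = C(8, 7) - 1
C(8, 7) = 8
N = 8 - 1 = 7

7


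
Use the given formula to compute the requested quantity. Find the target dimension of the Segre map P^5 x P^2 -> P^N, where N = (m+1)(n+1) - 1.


The Segre embedding maps P^m x P^n into P^N via
all products of coordinates from each factor.
N = (m+1)(n+1) - 1
N = (5+1)(2+1) - 1
N = 6*3 - 1
N = 18 - 1 = 17

17


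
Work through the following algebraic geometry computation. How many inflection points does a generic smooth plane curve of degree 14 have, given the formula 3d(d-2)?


For a general smooth plane curve C of degree d, the inflection points are
the intersection of C with its Hessian curve, which has degree 3(d-2).
By Bezout, the total intersection number is d * 3(d-2) = 14 * 36 = 504.
For a general curve every flex is ordinary, so each contributes
multiplicity 1 to C·Hess(C), and the number of distinct inflection
points is 3d(d-2).
Inflection points = 3*14*(14-2) = 3*14*12 = 504

504


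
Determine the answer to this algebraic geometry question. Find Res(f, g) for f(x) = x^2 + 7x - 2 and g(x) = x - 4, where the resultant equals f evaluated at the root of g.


For Res(f, x - c), we evaluate f at x = c.
f(4) = 4^2 + 7*4 - 2
= 16 + 28 - 2
= 44 - 2 = 42
Res(f, g) = 42

42


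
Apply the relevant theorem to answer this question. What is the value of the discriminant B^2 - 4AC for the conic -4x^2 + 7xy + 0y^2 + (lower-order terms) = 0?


The discriminant of a conic Ax^2 + Bxy + Cy^2 + ... = 0 is B^2 - 4AC.
B^2 = 7^2 = 49
4AC = 4*(-4)*0 = 0
Discriminant = 49 + 0 = 49

49


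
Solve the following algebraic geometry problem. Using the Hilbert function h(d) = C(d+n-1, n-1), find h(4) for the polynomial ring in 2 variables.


The Hilbert function for the polynomial ring in 2 variables is:
h(d) = C(d+n-1, n-1)
h(4) = C(4+2-1, 2-1) = C(5, 1)
= 5! / (1! * 4!)
= 5

5


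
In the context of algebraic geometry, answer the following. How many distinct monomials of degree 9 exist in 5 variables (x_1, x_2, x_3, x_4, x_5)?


The number of degree-9 monomials in 5 variables is C(d+n-1, n-1).
= C(9+5-1, 5-1) = C(13, 4)
= 715

715


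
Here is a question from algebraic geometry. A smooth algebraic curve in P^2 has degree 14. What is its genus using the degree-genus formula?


Using the genus formula for smooth plane curves:
g = (d-1)(d-2)/2
g = (14-1)(14-2)/2
g = 13*12/2
g = 156/2 = 78

78


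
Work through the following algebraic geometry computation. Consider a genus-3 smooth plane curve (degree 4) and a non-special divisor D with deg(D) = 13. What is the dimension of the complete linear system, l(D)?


First, compute the genus of a smooth plane curve of degree 4:
g = (d-1)(d-2)/2 = (4-1)(4-2)/2 = 3
For a non-special divisor D (i.e., h^1(D) = 0), Riemann-Roch gives:
l(D) = deg(D) - g + 1
Since deg(D) = 13 >= 2g - 1 = 5, D is non-special.
l(D) = 13 - 3 + 1 = 11

11


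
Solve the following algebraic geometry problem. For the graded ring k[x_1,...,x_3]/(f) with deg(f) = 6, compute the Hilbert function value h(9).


For R = k[x_1,...,x_n]/(f) with f homogeneous of degree e:
The Hilbert series is (1 - t^e)/(1 - t)^n.
So h(d) = C(d+n-1, n-1) - C(d-e+n-1, n-1) for d >= e.
With n=3, e=6, d=9:
C(9+3-1, 3-1) = C(11, 2) = 55
C(9-6+3-1, 3-1) = C(5, 2) = 10
h(9) = 55 - 10 = 45

45


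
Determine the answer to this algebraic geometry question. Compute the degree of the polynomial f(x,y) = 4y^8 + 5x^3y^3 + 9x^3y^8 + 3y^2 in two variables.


Examine each term for its total degree (sum of exponents).
  Term '4y^8' has total degree 0+8 = 8.
  Term '5x^3y^3' has total degree 3+3 = 6.
  Term '9x^3y^8' has total degree 3+8 = 11.
  Term '3y^2' has total degree 0+2 = 2.
The maximum total degree among all terms is 11.

11


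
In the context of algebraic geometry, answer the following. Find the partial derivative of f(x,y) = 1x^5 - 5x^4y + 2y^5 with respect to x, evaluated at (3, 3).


df/dx = 5*1*x^4 + 4*(-5)*x^3*y
At (3,3): 5*1*3^4 + 4*(-5)*3^3*3
= 405 - 1620
= -1215

-1215


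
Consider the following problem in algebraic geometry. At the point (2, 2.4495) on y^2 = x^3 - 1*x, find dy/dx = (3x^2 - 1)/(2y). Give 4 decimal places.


Using implicit differentiation of y^2 = x^3 - 1*x:
2y * dy/dx = 3x^2 - 1
dy/dx = (3x^2 - 1)/(2y)
Numerator: 3*2^2 - 1 = 11
Denominator: 2*2.4495 = 4.899
dy/dx = 11/4.899 = 2.2454

2.2454


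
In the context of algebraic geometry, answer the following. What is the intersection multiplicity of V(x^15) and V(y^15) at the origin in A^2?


The intersection multiplicity of V(x^a) and V(y^b) at the origin is:
I(O; V(x^15), V(y^15)) = dim_k(k[x,y]/(x^15, y^15))
A basis for k[x,y]/(x^15, y^15) is the set of monomials x^i * y^j
where 0 <= i < 15 and 0 <= j < 15.
The number of such monomials is 15 * 15 = 225

225


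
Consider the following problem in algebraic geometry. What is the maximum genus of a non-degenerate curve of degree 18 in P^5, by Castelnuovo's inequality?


Castelnuovo's bound: write d - 1 = m(r-1) + epsilon with 0 <= epsilon < r-1.
d - 1 = 18 - 1 = 17
r - 1 = 5 - 1 = 4
17 = 4*4 + 1, so m = 4, epsilon = 1
pi(d, r) = m(m-1)(r-1)/2 + m*epsilon
= 4*3*4/2 + 4*1
= 48/2 + 4
= 24 + 4 = 28

28


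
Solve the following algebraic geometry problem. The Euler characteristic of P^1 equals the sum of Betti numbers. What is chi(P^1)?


The complex projective space P^1 has one cell in each even real dimension 0, 2, ..., 2.
The cohomology groups are H^{2k}(P^1) = Z for k = 0,...,1, and 0 otherwise.
Euler characteristic = sum of Betti numbers = 1 per even-dimensional cohomology group.
chi(P^1) = 1 + 1 = 2

2


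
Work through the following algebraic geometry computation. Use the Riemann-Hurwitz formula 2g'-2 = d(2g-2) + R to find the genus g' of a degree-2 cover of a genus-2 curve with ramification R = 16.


Riemann-Hurwitz formula: 2g' - 2 = d(2g - 2) + R
Given: d = 2, g = 2, R = 16
2g' - 2 = 2*(2*2 - 2) + 16
2g' - 2 = 2*2 + 16
2g' - 2 = 4 + 16 = 20
2g' = 22
g' = 11

11


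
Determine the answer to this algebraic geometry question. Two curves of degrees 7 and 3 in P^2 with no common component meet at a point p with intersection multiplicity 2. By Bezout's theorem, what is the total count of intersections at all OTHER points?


By Bezout's theorem, the total intersection number is d1 * d2.
Total = 7 * 3 = 21
Intersection multiplicity at p = 2
Remaining intersections = 21 - 2 = 19

19


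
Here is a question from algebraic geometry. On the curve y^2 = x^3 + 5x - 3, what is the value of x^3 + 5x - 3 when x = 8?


Compute x^3 + 5x - 3 at x = 8:
x^3 = 8^3 = 512
5*x = 5*8 = 40
Sum: 512 + 40 - 3 = 549

549


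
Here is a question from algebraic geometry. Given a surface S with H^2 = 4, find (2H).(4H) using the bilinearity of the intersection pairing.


Using bilinearity of the intersection pairing on a surface S:
(aH).(bH) = ab * (H.H)
We have H^2 = 4.
D.E = (2H).(4H) = 2*4*4
= 8*4
= 32

32


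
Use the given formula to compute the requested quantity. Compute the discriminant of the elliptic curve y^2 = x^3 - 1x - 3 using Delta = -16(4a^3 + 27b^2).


Compute each component:
4a^3 = 4*(-1)^3 = 4*(-1) = -4
27b^2 = 27*(-3)^2 = 27*9 = 243
4a^3 + 27b^2 = -4 + 243 = 239
Delta = -16*239 = -3824

-3824


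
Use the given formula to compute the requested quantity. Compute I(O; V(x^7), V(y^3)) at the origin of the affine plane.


The intersection multiplicity of V(x^a) and V(y^b) at the origin is:
I(O; V(x^7), V(y^3)) = dim_k(k[x,y]/(x^7, y^3))
A basis for k[x,y]/(x^7, y^3) is the set of monomials x^i * y^j
where 0 <= i < 7 and 0 <= j < 3.
The number of such monomials is 7 * 3 = 21

21


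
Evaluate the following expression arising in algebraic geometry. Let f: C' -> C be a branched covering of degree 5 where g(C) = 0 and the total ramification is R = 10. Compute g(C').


Riemann-Hurwitz formula: 2g' - 2 = d(2g - 2) + R
Given: d = 5, g = 0, R = 10
2g' - 2 = 5*(2*0 - 2) + 10
2g' - 2 = 5*(-2) + 10
2g' - 2 = -10 + 10 = 0
2g' = 2
g' = 1

1


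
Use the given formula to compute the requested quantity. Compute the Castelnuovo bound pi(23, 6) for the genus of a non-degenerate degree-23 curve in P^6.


Castelnuovo's bound: write d - 1 = m(r-1) + epsilon with 0 <= epsilon < r-1.
d - 1 = 23 - 1 = 22
r - 1 = 6 - 1 = 5
22 = 4*5 + 2, so m = 4, epsilon = 2
pi(d, r) = m(m-1)(r-1)/2 + m*epsilon
= 4*3*5/2 + 4*2
= 60/2 + 8
= 30 + 8 = 38

38


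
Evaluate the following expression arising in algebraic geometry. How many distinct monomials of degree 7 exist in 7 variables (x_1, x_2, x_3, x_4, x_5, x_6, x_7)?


The number of degree-7 monomials in 7 variables is C(d+n-1, n-1).
= C(7+7-1, 7-1) = C(13, 6)
= 1716

1716


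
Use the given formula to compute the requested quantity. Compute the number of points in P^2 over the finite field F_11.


P^2(F_11) has (q^(n+1) - 1)/(q - 1) points.
= 11^2 + 11^1 + 11^0
= 121 + 11 + 1
= 133

133


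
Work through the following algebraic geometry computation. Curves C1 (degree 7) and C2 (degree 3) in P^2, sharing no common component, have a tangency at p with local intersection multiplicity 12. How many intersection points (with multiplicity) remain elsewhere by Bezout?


By Bezout's theorem, the total intersection number is d1 * d2.
Total = 7 * 3 = 21
Intersection multiplicity at p = 12
Remaining intersections = 21 - 12 = 9

9


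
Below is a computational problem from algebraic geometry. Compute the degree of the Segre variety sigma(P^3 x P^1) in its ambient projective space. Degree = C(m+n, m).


The degree of the Segre variety P^3 x P^1 is C(m+n, m).
= C(4, 3)
= 4

4


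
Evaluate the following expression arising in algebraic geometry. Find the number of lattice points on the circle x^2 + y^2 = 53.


Systematically check integer values of x where x^2 <= 53.
For each valid x, check if 53 - x^2 is a perfect square.
x=2: 53 - 4 = 49, sqrt = 7 (valid)
x=7: 53 - 49 = 4, sqrt = 2 (valid)
Total integer solutions found: 8

8


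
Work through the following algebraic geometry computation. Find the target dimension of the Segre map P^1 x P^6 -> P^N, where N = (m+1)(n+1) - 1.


The Segre embedding maps P^m x P^n into P^N via
all products of coordinates from each factor.
N = (m+1)(n+1) - 1
N = (1+1)(6+1) - 1
N = 2*7 - 1
N = 14 - 1 = 13

13


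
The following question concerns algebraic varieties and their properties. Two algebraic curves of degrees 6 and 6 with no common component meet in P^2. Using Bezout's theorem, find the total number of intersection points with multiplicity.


Bezout's theorem states the intersection count equals the product of degrees.
Intersection count = 6 * 6 = 36

36


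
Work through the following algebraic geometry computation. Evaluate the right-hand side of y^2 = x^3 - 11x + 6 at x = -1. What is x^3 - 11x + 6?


Compute x^3 - 11x + 6 at x = -1:
x^3 = (-1)^3 = -1
(-11)*x = (-11)*(-1) = 11
Sum: -1 + 11 + 6 = 16

16


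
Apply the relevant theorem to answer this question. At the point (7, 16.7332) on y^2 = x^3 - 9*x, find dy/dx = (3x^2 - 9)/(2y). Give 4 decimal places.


Using implicit differentiation of y^2 = x^3 - 9*x:
2y * dy/dx = 3x^2 - 9
dy/dx = (3x^2 - 9)/(2y)
Numerator: 3*7^2 - 9 = 138
Denominator: 2*16.7332 = 33.4664
dy/dx = 138/33.4664 = 4.1235

4.1235


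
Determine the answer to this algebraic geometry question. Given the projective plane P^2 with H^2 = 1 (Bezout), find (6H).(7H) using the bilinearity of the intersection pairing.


Using bilinearity of the intersection pairing on the projective plane P^2:
(aH).(bH) = ab * (H.H)
We have H^2 = 1 (Bezout).
D.E = (6H).(7H) = 6*7*1
= 42*1
= 42

42


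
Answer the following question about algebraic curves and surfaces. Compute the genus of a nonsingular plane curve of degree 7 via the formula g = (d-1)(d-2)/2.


Using the genus formula for smooth plane curves:
g = (d-1)(d-2)/2
g = (7-1)(7-2)/2
g = 6*5/2
g = 30/2 = 15

15


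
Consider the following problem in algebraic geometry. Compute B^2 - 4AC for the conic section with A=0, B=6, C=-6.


The discriminant of a conic Ax^2 + Bxy + Cy^2 + ... = 0 is B^2 - 4AC.
B^2 = 6^2 = 36
4AC = 4*0*(-6) = 0
Discriminant = 36 + 0 = 36

36


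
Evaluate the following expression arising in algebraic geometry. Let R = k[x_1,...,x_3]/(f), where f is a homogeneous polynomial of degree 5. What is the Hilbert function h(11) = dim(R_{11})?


For R = k[x_1,...,x_n]/(f) with f homogeneous of degree e:
The Hilbert series is (1 - t^e)/(1 - t)^n.
So h(d) = C(d+n-1, n-1) - C(d-e+n-1, n-1) for d >= e.
With n=3, e=5, d=11:
C(11+3-1, 3-1) = C(13, 2) = 78
C(11-5+3-1, 3-1) = C(8, 2) = 28
h(11) = 78 - 28 = 50

50


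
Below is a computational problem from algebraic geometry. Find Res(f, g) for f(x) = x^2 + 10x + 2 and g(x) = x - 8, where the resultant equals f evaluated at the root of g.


For Res(f, x - c), we evaluate f at x = c.
f(8) = 8^2 + 10*8 + 2
= 64 + 80 + 2
= 144 + 2 = 146
Res(f, g) = 146

146


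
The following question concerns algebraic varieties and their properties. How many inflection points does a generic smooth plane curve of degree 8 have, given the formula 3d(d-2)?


For a general smooth plane curve C of degree d, the inflection points are
the intersection of C with its Hessian curve, which has degree 3(d-2).
By Bezout, the total intersection number is d * 3(d-2) = 8 * 18 = 144.
For a general curve every flex is ordinary, so each contributes
multiplicity 1 to C·Hess(C), and the number of distinct inflection
points is 3d(d-2).
Inflection points = 3*8*(8-2) = 3*8*6 = 144

144


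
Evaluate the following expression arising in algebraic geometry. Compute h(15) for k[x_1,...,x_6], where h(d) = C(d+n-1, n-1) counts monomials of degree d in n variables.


The Hilbert function for the polynomial ring in 6 variables is:
h(d) = C(d+n-1, n-1)
h(15) = C(15+6-1, 6-1) = C(20, 5)
= 20! / (5! * 15!)
= 15504

15504


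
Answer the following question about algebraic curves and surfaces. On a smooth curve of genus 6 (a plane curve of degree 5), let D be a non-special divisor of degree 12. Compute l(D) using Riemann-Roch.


First, compute the genus of a smooth plane curve of degree 5:
g = (d-1)(d-2)/2 = (5-1)(5-2)/2 = 6
For a non-special divisor D (i.e., h^1(D) = 0), Riemann-Roch gives:
l(D) = deg(D) - g + 1
Since deg(D) = 12 >= 2g - 1 = 11, D is non-special.
l(D) = 12 - 6 + 1 = 7

7


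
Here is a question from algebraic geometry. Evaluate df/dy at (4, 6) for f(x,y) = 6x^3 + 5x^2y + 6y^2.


df/dy = 5*x^2 + 2*6*y^1
At (4,6): 5*4^2 + 2*6*6^1
= 80 + 72
= 152

152


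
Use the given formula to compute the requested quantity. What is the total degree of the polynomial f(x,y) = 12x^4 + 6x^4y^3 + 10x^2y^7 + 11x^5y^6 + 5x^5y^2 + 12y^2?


Examine each term for its total degree (sum of exponents).
  Term '12x^4' has total degree 4+0 = 4.
  Term '6x^4y^3' has total degree 4+3 = 7.
  Term '10x^2y^7' has total degree 2+7 = 9.
  Term '11x^5y^6' has total degree 5+6 = 11.
  Term '5x^5y^2' has total degree 5+2 = 7.
  Term '12y^2' has total degree 0+2 = 2.
The maximum total degree among all terms is 11.

11


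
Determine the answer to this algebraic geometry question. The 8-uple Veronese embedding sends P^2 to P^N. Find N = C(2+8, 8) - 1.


The Veronese embedding v_d: P^n -> P^N maps each point to all
degree-d monomials in n+1 homogeneous coordinates.
N = C(n+d, d) - 1
N = C(2+8, 8) - 1
N = C(10, 8) - 1
C(10, 8) = 45
N = 45 - 1 = 44

44


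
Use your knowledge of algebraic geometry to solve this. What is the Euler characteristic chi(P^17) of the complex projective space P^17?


The complex projective space P^17 has one cell in each even real dimension 0, 2, ..., 34.
The cohomology groups are H^{2k}(P^17) = Z for k = 0,...,17, and 0 otherwise.
Euler characteristic = sum of Betti numbers = 1 per even-dimensional cohomology group.
chi(P^17) = 17 + 1 = 18

18


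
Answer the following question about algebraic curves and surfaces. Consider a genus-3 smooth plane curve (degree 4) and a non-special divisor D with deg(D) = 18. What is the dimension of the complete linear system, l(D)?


First, compute the genus of a smooth plane curve of degree 4:
g = (d-1)(d-2)/2 = (4-1)(4-2)/2 = 3
For a non-special divisor D (i.e., h^1(D) = 0), Riemann-Roch gives:
l(D) = deg(D) - g + 1
Since deg(D) = 18 >= 2g - 1 = 5, D is non-special.
l(D) = 18 - 3 + 1 = 16

16


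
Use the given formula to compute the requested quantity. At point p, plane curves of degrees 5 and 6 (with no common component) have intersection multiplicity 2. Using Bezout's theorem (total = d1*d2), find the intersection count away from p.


By Bezout's theorem, the total intersection number is d1 * d2.
Total = 5 * 6 = 30
Intersection multiplicity at p = 2
Remaining intersections = 30 - 2 = 28

28


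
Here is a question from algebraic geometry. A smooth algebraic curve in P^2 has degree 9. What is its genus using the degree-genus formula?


Using the genus formula for smooth plane curves:
g = (d-1)(d-2)/2
g = (9-1)(9-2)/2
g = 8*7/2
g = 56/2 = 28

28


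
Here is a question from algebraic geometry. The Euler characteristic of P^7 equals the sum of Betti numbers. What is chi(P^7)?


The complex projective space P^7 has one cell in each even real dimension 0, 2, ..., 14.
The cohomology groups are H^{2k}(P^7) = Z for k = 0,...,7, and 0 otherwise.
Euler characteristic = sum of Betti numbers = 1 per even-dimensional cohomology group.
chi(P^7) = 7 + 1 = 8

8


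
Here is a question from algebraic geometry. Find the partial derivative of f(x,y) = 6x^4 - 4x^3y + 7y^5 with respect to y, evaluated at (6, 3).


df/dy = (-4)*x^3 + 5*7*y^4
At (6,3): (-4)*6^3 + 5*7*3^4
= -864 + 2835
= 1971

1971


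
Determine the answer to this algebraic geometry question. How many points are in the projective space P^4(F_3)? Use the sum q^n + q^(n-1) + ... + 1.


P^4(F_3) has (q^(n+1) - 1)/(q - 1) points.
= 3^4 + 3^3 + 3^2 + 3^1 + 3^0
= 81 + 27 + 9 + 3 + 1
= 121

121


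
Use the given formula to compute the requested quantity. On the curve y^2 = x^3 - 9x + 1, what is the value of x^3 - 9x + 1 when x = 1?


Compute x^3 - 9x + 1 at x = 1:
x^3 = 1^3 = 1
(-9)*x = (-9)*1 = -9
Sum: 1 - 9 + 1 = -7

-7


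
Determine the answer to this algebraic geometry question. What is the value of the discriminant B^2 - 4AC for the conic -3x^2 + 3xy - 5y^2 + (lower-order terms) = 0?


The discriminant of a conic Ax^2 + Bxy + Cy^2 + ... = 0 is B^2 - 4AC.
B^2 = 3^2 = 9
4AC = 4*(-3)*(-5) = 60
Discriminant = 9 - 60 = -51

-51


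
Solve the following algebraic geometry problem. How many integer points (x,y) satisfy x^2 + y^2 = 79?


Systematically check integer values of x where x^2 <= 79.
For each valid x, check if 79 - x^2 is a perfect square.
Total integer solutions found: 0

0


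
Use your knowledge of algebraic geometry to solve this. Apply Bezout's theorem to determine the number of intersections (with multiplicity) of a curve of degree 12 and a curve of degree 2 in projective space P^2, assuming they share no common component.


Bezout's theorem states the intersection count equals the product of degrees.
Intersection count = 12 * 2 = 24

24


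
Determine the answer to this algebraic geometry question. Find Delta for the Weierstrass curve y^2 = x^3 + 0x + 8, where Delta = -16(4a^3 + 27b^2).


Compute each component:
4a^3 = 4*0^3 = 4*0 = 0
27b^2 = 27*8^2 = 27*64 = 1728
4a^3 + 27b^2 = 0 + 1728 = 1728
Delta = -16*1728 = -27648

-27648


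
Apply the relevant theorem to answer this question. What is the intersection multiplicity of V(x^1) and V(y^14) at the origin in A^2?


The intersection multiplicity of V(x^a) and V(y^b) at the origin is:
I(O; V(x^1), V(y^14)) = dim_k(k[x,y]/(x^1, y^14))
A basis for k[x,y]/(x^1, y^14) is the set of monomials x^i * y^j
where 0 <= i < 1 and 0 <= j < 14.
The number of such monomials is 1 * 14 = 14

14


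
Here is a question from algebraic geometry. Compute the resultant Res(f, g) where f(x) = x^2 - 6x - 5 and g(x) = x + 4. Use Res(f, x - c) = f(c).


For Res(f, x - c), we evaluate f at x = c.
f(-4) = (-4)^2 - 6*(-4) - 5
= 16 + 24 - 5
= 40 - 5 = 35
Res(f, g) = 35

35


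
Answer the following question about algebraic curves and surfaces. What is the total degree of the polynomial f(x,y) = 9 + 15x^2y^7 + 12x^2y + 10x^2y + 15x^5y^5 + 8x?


Examine each term for its total degree (sum of exponents).
  Term '9' has total degree 0+0 = 0.
  Term '15x^2y^7' has total degree 2+7 = 9.
  Term '12x^2y' has total degree 2+1 = 3.
  Term '10x^2y' has total degree 2+1 = 3.
  Term '15x^5y^5' has total degree 5+5 = 10.
  Term '8x' has total degree 1+0 = 1.
The maximum total degree among all terms is 10.

10


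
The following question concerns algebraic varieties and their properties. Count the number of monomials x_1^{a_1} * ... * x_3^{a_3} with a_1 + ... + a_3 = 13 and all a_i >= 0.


The number of degree-13 monomials in 3 variables is C(d+n-1, n-1).
= C(13+3-1, 3-1) = C(15, 2)
= 105

105


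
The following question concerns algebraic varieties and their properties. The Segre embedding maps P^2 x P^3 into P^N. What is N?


The Segre embedding maps P^m x P^n into P^N via
all products of coordinates from each factor.
N = (m+1)(n+1) - 1
N = (2+1)(3+1) - 1
N = 3*4 - 1
N = 12 - 1 = 11

11


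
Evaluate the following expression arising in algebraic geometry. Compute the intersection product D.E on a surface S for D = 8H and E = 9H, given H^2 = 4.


Using bilinearity of the intersection pairing on a surface S:
(aH).(bH) = ab * (H.H)
We have H^2 = 4.
D.E = (8H).(9H) = 8*9*4
= 72*4
= 288

288


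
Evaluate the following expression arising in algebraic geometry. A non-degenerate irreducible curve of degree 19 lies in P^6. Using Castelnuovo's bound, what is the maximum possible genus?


Castelnuovo's bound: write d - 1 = m(r-1) + epsilon with 0 <= epsilon < r-1.
d - 1 = 19 - 1 = 18
r - 1 = 6 - 1 = 5
18 = 3*5 + 3, so m = 3, epsilon = 3
pi(d, r) = m(m-1)(r-1)/2 + m*epsilon
= 3*2*5/2 + 3*3
= 30/2 + 9
= 15 + 9 = 24

24


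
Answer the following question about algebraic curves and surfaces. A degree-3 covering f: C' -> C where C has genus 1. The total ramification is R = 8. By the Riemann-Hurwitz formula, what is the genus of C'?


Riemann-Hurwitz formula: 2g' - 2 = d(2g - 2) + R
Given: d = 3, g = 1, R = 8
2g' - 2 = 3*(2*1 - 2) + 8
2g' - 2 = 3*0 + 8
2g' - 2 = 0 + 8 = 8
2g' = 10
g' = 5

5


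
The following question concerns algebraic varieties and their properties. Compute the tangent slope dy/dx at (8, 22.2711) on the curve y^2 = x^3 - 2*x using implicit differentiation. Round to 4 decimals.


Using implicit differentiation of y^2 = x^3 - 2*x:
2y * dy/dx = 3x^2 - 2
dy/dx = (3x^2 - 2)/(2y)
Numerator: 3*8^2 - 2 = 190
Denominator: 2*22.2711 = 44.5422
dy/dx = 190/44.5422 = 4.2656

4.2656


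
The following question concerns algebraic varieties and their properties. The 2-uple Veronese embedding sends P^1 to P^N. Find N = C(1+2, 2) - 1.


The Veronese embedding v_d: P^n -> P^N maps each point to all
degree-d monomials in n+1 homogeneous coordinates.
N = C(n+d, d) - 1
N = C(1+2, 2) - 1
N = C(3, 2) - 1
C(3, 2) = 3
N = 3 - 1 = 2

2


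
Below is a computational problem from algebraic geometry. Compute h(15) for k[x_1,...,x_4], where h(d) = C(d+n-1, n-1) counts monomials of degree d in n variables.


The Hilbert function for the polynomial ring in 4 variables is:
h(d) = C(d+n-1, n-1)
h(15) = C(15+4-1, 4-1) = C(18, 3)
= 18! / (3! * 15!)
= 816

816


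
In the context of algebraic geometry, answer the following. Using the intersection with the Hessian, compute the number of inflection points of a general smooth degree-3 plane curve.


For a general smooth plane curve C of degree d, the inflection points are
the intersection of C with its Hessian curve, which has degree 3(d-2).
By Bezout, the total intersection number is d * 3(d-2) = 3 * 3 = 9.
For a general curve every flex is ordinary, so each contributes
multiplicity 1 to C·Hess(C), and the number of distinct inflection
points is 3d(d-2).
Inflection points = 3*3*(3-2) = 3*3*1 = 9

9


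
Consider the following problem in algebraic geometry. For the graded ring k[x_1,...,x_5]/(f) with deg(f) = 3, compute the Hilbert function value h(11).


For R = k[x_1,...,x_n]/(f) with f homogeneous of degree e:
The Hilbert series is (1 - t^e)/(1 - t)^n.
So h(d) = C(d+n-1, n-1) - C(d-e+n-1, n-1) for d >= e.
With n=5, e=3, d=11:
C(11+5-1, 5-1) = C(15, 4) = 1365
C(11-3+5-1, 5-1) = C(12, 4) = 495
h(11) = 1365 - 495 = 870

870


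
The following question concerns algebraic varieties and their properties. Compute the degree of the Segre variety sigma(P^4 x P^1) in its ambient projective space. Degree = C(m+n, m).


The degree of the Segre variety P^4 x P^1 is C(m+n, m).
= C(5, 4)
= 5

5


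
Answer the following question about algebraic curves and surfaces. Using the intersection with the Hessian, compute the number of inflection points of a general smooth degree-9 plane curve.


For a general smooth plane curve C of degree d, the inflection points are
the intersection of C with its Hessian curve, which has degree 3(d-2).
By Bezout, the total intersection number is d * 3(d-2) = 9 * 21 = 189.
For a general curve every flex is ordinary, so each contributes
multiplicity 1 to C·Hess(C), and the number of distinct inflection
points is 3d(d-2).
Inflection points = 3*9*(9-2) = 3*9*7 = 189

189


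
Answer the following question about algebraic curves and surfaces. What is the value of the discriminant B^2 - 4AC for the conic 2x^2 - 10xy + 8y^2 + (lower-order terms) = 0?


The discriminant of a conic Ax^2 + Bxy + Cy^2 + ... = 0 is B^2 - 4AC.
B^2 = (-10)^2 = 100
4AC = 4*2*8 = 64
Discriminant = 100 - 64 = 36

36


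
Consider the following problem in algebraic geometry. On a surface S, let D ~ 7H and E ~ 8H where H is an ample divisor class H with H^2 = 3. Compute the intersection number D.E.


Using bilinearity of the intersection pairing on a surface S:
(aH).(bH) = ab * (H.H)
We have H^2 = 3.
D.E = (7H).(8H) = 7*8*3
= 56*3
= 168

168


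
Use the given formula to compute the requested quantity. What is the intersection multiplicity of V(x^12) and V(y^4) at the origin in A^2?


The intersection multiplicity of V(x^a) and V(y^b) at the origin is:
I(O; V(x^12), V(y^4)) = dim_k(k[x,y]/(x^12, y^4))
A basis for k[x,y]/(x^12, y^4) is the set of monomials x^i * y^j
where 0 <= i < 12 and 0 <= j < 4.
The number of such monomials is 12 * 4 = 48

48


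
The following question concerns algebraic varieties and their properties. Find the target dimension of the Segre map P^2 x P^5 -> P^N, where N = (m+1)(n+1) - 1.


The Segre embedding maps P^m x P^n into P^N via
all products of coordinates from each factor.
N = (m+1)(n+1) - 1
N = (2+1)(5+1) - 1
N = 3*6 - 1
N = 18 - 1 = 17

17


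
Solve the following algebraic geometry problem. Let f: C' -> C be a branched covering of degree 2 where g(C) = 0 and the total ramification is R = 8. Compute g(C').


Riemann-Hurwitz formula: 2g' - 2 = d(2g - 2) + R
Given: d = 2, g = 0, R = 8
2g' - 2 = 2*(2*0 - 2) + 8
2g' - 2 = 2*(-2) + 8
2g' - 2 = -4 + 8 = 4
2g' = 6
g' = 3

3


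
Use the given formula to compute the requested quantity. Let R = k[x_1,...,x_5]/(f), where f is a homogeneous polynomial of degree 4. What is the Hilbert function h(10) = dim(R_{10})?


For R = k[x_1,...,x_n]/(f) with f homogeneous of degree e:
The Hilbert series is (1 - t^e)/(1 - t)^n.
So h(d) = C(d+n-1, n-1) - C(d-e+n-1, n-1) for d >= e.
With n=5, e=4, d=10:
C(10+5-1, 5-1) = C(14, 4) = 1001
C(10-4+5-1, 5-1) = C(10, 4) = 210
h(10) = 1001 - 210 = 791

791


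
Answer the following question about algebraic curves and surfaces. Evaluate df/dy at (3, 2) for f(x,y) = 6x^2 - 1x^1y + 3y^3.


df/dy = (-1)*x^1 + 3*3*y^2
At (3,2): (-1)*3^1 + 3*3*2^2
= -3 + 36
= 33

33


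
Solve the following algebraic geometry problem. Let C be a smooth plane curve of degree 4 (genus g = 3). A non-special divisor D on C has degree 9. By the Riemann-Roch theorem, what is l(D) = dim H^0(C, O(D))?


First, compute the genus of a smooth plane curve of degree 4:
g = (d-1)(d-2)/2 = (4-1)(4-2)/2 = 3
For a non-special divisor D (i.e., h^1(D) = 0), Riemann-Roch gives:
l(D) = deg(D) - g + 1
Since deg(D) = 9 >= 2g - 1 = 5, D is non-special.
l(D) = 9 - 3 + 1 = 7

7


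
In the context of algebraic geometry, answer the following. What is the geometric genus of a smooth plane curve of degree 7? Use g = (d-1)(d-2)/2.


Using the genus formula for smooth plane curves:
g = (d-1)(d-2)/2
g = (7-1)(7-2)/2
g = 6*5/2
g = 30/2 = 15

15


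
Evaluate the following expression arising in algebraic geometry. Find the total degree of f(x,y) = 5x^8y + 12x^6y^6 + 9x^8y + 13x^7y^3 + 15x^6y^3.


Examine each term for its total degree (sum of exponents).
  Term '5x^8y' has total degree 8+1 = 9.
  Term '12x^6y^6' has total degree 6+6 = 12.
  Term '9x^8y' has total degree 8+1 = 9.
  Term '13x^7y^3' has total degree 7+3 = 10.
  Term '15x^6y^3' has total degree 6+3 = 9.
The maximum total degree among all terms is 12.

12


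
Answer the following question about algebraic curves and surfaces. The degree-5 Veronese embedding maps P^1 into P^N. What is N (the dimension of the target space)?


The Veronese embedding v_d: P^n -> P^N maps each point to all
degree-d monomials in n+1 homogeneous coordinates.
N = C(n+d, d) - 1
N = C(1+5, 5) - 1
N = C(6, 5) - 1
C(6, 5) = 6
N = 6 - 1 = 5

5
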